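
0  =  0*557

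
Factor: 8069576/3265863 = 2^3*3^(  -  1)*71^1*14207^1* 1088621^ ( - 1)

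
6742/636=10 + 191/318  =  10.60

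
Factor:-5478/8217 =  - 2^1*3^(  -  1) = - 2/3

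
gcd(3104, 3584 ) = 32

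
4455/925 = 4 + 151/185= 4.82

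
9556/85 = 9556/85 = 112.42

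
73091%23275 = 3266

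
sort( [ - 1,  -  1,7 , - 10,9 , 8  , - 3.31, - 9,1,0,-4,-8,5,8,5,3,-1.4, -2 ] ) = [-10, - 9, - 8,-4, - 3.31, - 2, - 1.4, - 1,-1,  0, 1, 3 , 5,5 , 7,  8,  8,  9]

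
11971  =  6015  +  5956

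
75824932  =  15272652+60552280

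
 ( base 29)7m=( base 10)225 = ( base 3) 22100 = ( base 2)11100001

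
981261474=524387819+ 456873655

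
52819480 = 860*61418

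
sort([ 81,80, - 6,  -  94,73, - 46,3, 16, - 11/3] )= [ - 94, - 46,-6, - 11/3,3,16, 73, 80, 81]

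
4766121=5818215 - 1052094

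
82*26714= 2190548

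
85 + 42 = 127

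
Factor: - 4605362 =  - 2^1*2302681^1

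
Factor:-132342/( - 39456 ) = 2^(-4)*3^ (-1)*7^1*23^1 = 161/48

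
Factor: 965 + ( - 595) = 370 =2^1 * 5^1*37^1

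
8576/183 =46 + 158/183 = 46.86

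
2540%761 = 257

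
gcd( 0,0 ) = 0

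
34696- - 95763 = 130459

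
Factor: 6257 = 6257^1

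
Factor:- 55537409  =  -47^1*1181647^1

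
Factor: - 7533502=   -2^1*3766751^1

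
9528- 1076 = 8452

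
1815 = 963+852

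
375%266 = 109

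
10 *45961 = 459610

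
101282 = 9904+91378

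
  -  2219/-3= 739 + 2/3 =739.67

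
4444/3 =4444/3 = 1481.33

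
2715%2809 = 2715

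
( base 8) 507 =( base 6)1303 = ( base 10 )327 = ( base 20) G7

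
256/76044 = 64/19011 = 0.00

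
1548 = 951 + 597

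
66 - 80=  - 14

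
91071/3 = 30357 = 30357.00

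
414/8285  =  414/8285 = 0.05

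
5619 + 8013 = 13632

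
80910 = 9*8990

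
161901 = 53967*3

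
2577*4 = 10308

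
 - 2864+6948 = 4084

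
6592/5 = 6592/5 = 1318.40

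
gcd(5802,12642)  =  6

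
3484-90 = 3394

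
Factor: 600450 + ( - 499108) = 101342 = 2^1*50671^1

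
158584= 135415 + 23169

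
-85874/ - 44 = 1951 + 15/22= 1951.68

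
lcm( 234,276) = 10764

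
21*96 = 2016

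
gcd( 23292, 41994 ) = 18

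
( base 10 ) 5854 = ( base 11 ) 4442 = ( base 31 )62q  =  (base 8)13336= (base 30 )6f4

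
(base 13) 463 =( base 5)11012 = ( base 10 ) 757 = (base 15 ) 357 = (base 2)1011110101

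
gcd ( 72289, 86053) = 1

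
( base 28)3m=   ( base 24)4A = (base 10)106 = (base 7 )211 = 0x6a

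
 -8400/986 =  -4200/493 = -8.52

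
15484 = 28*553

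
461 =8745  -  8284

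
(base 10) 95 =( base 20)4F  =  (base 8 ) 137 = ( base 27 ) 3E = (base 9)115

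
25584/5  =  25584/5=5116.80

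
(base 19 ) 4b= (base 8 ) 127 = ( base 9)106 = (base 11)7A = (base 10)87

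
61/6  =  10 + 1/6  =  10.17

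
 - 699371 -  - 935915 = 236544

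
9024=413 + 8611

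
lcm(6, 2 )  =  6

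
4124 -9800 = -5676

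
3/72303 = 1/24101 = 0.00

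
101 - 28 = 73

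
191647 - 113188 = 78459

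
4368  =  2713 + 1655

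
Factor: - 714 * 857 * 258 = -2^2*3^2*7^1*17^1 * 43^1*857^1 = - 157869684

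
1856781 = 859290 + 997491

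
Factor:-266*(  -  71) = 18886 =2^1*7^1 * 19^1*71^1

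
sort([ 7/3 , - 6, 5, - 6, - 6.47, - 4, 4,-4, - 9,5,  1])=[ - 9, - 6.47,-6, - 6, - 4, - 4, 1, 7/3, 4, 5, 5 ]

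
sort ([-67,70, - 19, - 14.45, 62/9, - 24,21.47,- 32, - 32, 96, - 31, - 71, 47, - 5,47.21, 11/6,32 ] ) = [ - 71, - 67, - 32, - 32,-31, - 24, - 19, - 14.45, - 5,  11/6,62/9 , 21.47,  32 , 47 , 47.21,70,96 ] 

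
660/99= 6 + 2/3 = 6.67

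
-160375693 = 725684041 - 886059734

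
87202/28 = 43601/14 = 3114.36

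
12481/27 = 462 + 7/27 = 462.26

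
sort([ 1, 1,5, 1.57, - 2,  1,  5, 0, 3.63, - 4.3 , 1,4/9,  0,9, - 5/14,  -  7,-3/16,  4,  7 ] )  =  [ - 7,-4.3, - 2,-5/14 , - 3/16, 0, 0, 4/9,1, 1, 1, 1, 1.57, 3.63, 4,  5, 5, 7, 9 ] 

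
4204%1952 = 300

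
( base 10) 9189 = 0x23E5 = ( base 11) 69A4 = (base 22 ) ILF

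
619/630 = 619/630 = 0.98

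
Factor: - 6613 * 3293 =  -21776609 = - 17^1 * 37^1*89^1 * 389^1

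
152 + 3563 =3715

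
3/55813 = 3/55813 = 0.00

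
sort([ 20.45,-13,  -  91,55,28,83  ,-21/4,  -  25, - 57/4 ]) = [ - 91  , - 25,-57/4 ,-13, - 21/4, 20.45, 28, 55, 83]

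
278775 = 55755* 5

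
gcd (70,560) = 70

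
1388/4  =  347 =347.00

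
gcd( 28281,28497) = 3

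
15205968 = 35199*432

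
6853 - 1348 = 5505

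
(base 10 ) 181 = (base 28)6D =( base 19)9A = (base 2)10110101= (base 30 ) 61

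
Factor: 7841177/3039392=2^( - 5)* 19^ (-1)*4999^(-1)*7841177^1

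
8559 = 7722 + 837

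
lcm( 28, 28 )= 28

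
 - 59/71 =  - 1 + 12/71 = - 0.83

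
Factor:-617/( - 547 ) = 547^(-1)*617^1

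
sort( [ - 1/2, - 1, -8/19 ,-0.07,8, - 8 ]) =[- 8,- 1, - 1/2,-8/19,-0.07,8]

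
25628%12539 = 550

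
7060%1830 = 1570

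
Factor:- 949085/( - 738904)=2^( - 3)*5^1 * 92363^( - 1)*189817^1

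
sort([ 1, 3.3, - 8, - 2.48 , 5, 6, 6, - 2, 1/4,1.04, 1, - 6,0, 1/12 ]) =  [ - 8 ,  -  6,  -  2.48, - 2,  0, 1/12,1/4, 1, 1,1.04,3.3,5, 6,  6]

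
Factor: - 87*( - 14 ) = 2^1*3^1*7^1*29^1 = 1218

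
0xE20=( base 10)3616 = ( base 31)3NK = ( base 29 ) 48k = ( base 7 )13354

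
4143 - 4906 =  - 763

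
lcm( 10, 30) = 30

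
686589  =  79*8691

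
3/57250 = 3/57250 = 0.00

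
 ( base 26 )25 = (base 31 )1q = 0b111001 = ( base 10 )57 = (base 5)212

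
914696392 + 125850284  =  1040546676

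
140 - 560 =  - 420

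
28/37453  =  28/37453 = 0.00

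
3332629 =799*4171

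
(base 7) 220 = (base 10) 112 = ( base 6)304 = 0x70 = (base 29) 3p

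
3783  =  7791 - 4008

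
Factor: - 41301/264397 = -117/749 = - 3^2*7^( - 1 )*13^1*107^ ( - 1)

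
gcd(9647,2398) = 11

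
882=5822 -4940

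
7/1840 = 7/1840 = 0.00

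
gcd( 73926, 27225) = 9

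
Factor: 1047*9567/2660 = 2^( - 2)*3^3*5^ ( - 1)*7^( - 1)*19^( - 1) * 349^1*1063^1  =  10016649/2660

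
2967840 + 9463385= 12431225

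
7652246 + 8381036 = 16033282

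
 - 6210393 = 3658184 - 9868577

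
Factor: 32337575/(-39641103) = -3^( - 3)*5^2*109^1*11867^1*1468189^ (-1 ) 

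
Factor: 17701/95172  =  2^( - 2) * 3^(-1 ) * 7^(  -  1)*  11^ (  -  1) *31^1*103^( - 1 )* 571^1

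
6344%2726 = 892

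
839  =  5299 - 4460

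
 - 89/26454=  - 1 + 26365/26454 = - 0.00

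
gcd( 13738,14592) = 2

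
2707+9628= 12335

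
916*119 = 109004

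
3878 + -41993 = -38115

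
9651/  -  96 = -3217/32 = -  100.53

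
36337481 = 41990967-5653486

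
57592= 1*57592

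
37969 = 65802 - 27833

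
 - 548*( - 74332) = 40733936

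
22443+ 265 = 22708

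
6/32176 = 3/16088 = 0.00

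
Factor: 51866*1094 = 2^2*547^1*25933^1 = 56741404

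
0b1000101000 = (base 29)j1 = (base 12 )3a0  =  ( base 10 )552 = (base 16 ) 228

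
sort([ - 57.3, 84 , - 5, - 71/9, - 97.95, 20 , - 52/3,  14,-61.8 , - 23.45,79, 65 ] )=[  -  97.95, - 61.8, - 57.3, - 23.45, -52/3  , - 71/9, - 5,14,20, 65, 79,84 ]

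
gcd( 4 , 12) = 4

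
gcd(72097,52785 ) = 17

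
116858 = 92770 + 24088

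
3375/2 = 1687+1/2 = 1687.50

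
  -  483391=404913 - 888304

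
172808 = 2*86404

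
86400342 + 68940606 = 155340948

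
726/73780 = 363/36890 = 0.01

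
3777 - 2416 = 1361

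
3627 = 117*31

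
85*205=17425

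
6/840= 1/140 = 0.01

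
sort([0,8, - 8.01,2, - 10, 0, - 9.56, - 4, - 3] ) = [ - 10,-9.56, - 8.01, - 4, -3,0, 0, 2,8 ] 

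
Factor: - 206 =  - 2^1*103^1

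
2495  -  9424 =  - 6929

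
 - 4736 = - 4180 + - 556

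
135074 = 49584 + 85490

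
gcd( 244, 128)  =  4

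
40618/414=883/9 = 98.11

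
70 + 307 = 377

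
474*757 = 358818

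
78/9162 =13/1527 = 0.01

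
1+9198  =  9199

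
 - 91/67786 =-91/67786 = - 0.00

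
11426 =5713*2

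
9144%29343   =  9144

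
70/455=2/13=0.15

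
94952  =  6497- - 88455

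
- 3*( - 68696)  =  206088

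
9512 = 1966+7546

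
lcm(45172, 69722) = 3207212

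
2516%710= 386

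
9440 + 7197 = 16637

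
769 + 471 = 1240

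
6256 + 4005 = 10261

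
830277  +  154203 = 984480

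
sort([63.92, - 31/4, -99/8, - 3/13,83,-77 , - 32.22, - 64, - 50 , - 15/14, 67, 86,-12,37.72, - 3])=[ - 77,-64,-50,-32.22,  -  99/8, - 12 ,-31/4,-3,-15/14,-3/13,37.72, 63.92,67,  83, 86 ] 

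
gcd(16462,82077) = 1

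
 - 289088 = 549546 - 838634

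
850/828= 1 + 11/414 = 1.03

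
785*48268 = 37890380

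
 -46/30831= - 46/30831= -0.00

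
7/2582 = 7/2582=0.00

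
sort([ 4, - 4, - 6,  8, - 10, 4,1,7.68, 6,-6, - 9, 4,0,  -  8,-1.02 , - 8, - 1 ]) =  [  -  10,  -  9,-8,-8, - 6, - 6, - 4, - 1.02,-1,0,  1,  4, 4,4, 6, 7.68,  8 ]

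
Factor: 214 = 2^1*107^1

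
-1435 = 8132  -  9567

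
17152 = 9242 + 7910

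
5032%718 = 6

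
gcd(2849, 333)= 37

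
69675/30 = 2322 + 1/2 = 2322.50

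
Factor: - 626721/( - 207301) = 3^1*207301^ (-1) * 208907^1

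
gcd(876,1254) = 6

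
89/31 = 2 + 27/31= 2.87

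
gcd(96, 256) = 32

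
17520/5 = 3504 = 3504.00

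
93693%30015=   3648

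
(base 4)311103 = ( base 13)1725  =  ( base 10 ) 3411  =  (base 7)12642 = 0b110101010011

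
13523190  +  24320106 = 37843296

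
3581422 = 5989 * 598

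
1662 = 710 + 952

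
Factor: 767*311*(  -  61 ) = - 13^1*59^1*61^1 * 311^1  =  -14550757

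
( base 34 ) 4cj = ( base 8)11673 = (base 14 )1bab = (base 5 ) 130201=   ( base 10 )5051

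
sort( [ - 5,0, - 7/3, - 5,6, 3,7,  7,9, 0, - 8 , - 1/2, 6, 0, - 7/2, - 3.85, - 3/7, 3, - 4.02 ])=[ - 8, - 5, - 5, - 4.02, - 3.85, - 7/2 , - 7/3, - 1/2, - 3/7, 0,  0,  0, 3,  3, 6,6, 7, 7, 9]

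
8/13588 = 2/3397 = 0.00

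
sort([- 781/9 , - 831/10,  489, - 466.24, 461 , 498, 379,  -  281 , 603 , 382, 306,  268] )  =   [ - 466.24, - 281, - 781/9 ,- 831/10,268,306 , 379, 382,461,  489,498,603 ]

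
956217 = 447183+509034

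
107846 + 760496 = 868342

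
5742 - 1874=3868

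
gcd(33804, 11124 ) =108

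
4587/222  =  20 + 49/74 = 20.66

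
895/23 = 38 + 21/23 =38.91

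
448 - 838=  - 390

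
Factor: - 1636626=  - 2^1* 3^1 * 272771^1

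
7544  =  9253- 1709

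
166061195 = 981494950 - 815433755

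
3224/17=3224/17 = 189.65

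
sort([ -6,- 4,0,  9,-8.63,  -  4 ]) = [-8.63, - 6,- 4, - 4, 0, 9 ]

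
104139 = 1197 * 87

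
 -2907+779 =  - 2128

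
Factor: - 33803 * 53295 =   -  1801530885 = -3^1 * 5^1 * 7^1*  11^2*17^1 *19^1*439^1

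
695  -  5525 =-4830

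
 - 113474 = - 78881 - 34593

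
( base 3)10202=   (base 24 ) 45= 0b1100101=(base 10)101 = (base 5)401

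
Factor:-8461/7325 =  -  5^(  -  2 )*293^( - 1 )*8461^1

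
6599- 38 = 6561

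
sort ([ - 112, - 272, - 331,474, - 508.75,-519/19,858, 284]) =[-508.75, - 331, - 272, - 112, - 519/19,284,474, 858 ]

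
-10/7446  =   - 1+3718/3723=-0.00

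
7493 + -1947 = 5546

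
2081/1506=2081/1506 = 1.38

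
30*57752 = 1732560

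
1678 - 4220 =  - 2542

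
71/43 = 1 + 28/43 = 1.65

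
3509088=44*79752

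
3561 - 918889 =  - 915328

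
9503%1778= 613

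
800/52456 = 100/6557 = 0.02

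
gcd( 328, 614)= 2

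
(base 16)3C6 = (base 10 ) 966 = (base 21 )240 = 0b1111000110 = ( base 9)1283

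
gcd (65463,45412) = 1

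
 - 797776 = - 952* 838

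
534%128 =22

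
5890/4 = 2945/2 = 1472.50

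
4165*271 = 1128715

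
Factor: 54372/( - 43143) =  - 2^2*23^1 * 73^ ( -1 ) = - 92/73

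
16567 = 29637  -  13070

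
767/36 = 767/36 = 21.31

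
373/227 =1+ 146/227 = 1.64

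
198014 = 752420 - 554406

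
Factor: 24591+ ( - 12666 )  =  3^2  *  5^2 * 53^1 = 11925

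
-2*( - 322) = 644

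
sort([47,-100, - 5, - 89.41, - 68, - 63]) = [  -  100, - 89.41,-68,- 63,-5 , 47 ]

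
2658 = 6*443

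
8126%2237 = 1415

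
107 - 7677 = - 7570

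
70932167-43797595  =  27134572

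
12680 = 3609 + 9071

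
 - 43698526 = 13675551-57374077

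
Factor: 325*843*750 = 205481250 = 2^1*3^2*5^5 * 13^1*281^1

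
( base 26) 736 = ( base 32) 4mg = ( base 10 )4816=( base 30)5ag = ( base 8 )11320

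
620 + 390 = 1010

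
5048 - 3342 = 1706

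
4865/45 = 973/9 = 108.11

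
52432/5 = 10486+2/5 = 10486.40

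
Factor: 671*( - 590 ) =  - 395890 = - 2^1*5^1*11^1*59^1*61^1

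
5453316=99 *55084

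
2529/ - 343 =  -2529/343 = - 7.37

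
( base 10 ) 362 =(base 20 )i2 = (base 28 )CQ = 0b101101010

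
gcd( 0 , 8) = 8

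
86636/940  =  92 + 39/235  =  92.17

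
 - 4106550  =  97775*(-42 )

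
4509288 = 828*5446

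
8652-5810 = 2842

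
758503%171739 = 71547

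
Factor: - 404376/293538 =-332/241 = - 2^2*83^1*241^( - 1) 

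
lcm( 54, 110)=2970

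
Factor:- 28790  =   - 2^1*5^1*2879^1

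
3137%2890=247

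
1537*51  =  78387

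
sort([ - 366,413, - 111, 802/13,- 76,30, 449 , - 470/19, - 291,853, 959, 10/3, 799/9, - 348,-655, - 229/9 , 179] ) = [-655, - 366, - 348, - 291 , - 111, - 76, - 229/9, - 470/19, 10/3, 30  ,  802/13,799/9, 179, 413, 449, 853,  959]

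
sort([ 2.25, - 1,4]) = [  -  1 , 2.25, 4]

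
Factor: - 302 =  - 2^1*151^1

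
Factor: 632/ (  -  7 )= - 2^3  *7^( - 1 )*79^1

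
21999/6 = 7333/2 = 3666.50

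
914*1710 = 1562940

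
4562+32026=36588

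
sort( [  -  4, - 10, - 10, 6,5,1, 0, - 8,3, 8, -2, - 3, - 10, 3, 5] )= [- 10, - 10,  -  10, - 8, - 4, - 3, - 2, 0, 1,3,  3,5, 5,  6,8]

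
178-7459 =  - 7281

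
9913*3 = 29739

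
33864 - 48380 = -14516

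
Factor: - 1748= - 2^2*19^1*23^1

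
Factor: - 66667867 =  - 7^1  *2251^1*4231^1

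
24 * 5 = 120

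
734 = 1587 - 853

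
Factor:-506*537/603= - 90574/201 = - 2^1*3^( - 1)*11^1*23^1*67^(  -  1)*179^1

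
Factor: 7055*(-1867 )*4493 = -5^1 * 17^1 * 83^1 * 1867^1 * 4493^1 = - 59180380705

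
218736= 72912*3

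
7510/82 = 91  +  24/41= 91.59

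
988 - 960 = 28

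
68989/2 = 68989/2 = 34494.50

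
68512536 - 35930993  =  32581543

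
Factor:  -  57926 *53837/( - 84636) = 2^ ( - 1)*3^( - 2)*7^1*11^1*2351^( - 1)*2633^1 * 7691^1  =  1559281031/42318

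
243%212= 31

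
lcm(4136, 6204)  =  12408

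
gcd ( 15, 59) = 1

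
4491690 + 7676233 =12167923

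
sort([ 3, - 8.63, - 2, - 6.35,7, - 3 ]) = [-8.63 , - 6.35, - 3 ,  -  2, 3, 7]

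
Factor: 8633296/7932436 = 2^2*7^1*19^1*4057^1*1983109^(-1) = 2158324/1983109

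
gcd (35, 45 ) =5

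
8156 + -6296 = 1860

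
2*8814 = 17628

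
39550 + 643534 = 683084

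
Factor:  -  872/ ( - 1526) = 4/7 = 2^2 * 7^( - 1 ) 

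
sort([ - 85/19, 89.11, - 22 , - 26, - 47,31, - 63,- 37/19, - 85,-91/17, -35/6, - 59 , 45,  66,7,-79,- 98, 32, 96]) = [-98, - 85,- 79, - 63,-59, - 47,-26 , - 22,-35/6,-91/17,- 85/19, - 37/19,  7,  31,32, 45,  66, 89.11, 96] 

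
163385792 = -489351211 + 652737003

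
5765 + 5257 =11022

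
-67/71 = -1 + 4/71=- 0.94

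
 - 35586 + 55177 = 19591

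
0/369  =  0 = 0.00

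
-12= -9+-3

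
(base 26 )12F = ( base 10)743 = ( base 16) 2e7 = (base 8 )1347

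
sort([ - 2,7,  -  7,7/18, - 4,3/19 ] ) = [ - 7,-4,-2 , 3/19,7/18, 7 ] 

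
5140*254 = 1305560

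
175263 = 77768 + 97495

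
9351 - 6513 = 2838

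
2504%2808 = 2504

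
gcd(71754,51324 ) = 6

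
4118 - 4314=-196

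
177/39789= 59/13263=0.00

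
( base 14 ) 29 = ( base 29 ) 18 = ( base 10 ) 37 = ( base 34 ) 13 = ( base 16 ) 25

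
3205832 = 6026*532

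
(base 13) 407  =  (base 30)MN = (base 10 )683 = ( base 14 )36B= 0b1010101011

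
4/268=1/67 = 0.01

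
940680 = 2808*335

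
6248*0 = 0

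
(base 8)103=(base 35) 1w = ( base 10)67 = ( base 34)1X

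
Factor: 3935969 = 97^1*40577^1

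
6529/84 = 77 + 61/84 = 77.73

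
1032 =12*86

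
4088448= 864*4732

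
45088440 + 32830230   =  77918670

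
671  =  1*671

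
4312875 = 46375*93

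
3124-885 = 2239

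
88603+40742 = 129345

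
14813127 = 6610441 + 8202686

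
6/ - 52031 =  - 6/52031= - 0.00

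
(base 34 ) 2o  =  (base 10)92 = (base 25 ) 3h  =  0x5C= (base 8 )134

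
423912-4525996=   -4102084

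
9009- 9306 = -297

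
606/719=606/719=   0.84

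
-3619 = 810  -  4429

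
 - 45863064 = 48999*(  -  936 )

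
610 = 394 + 216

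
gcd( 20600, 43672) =824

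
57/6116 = 57/6116  =  0.01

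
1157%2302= 1157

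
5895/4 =1473 + 3/4 = 1473.75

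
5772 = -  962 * ( - 6)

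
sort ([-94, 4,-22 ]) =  [ - 94,- 22, 4] 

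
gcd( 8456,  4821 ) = 1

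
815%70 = 45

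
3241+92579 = 95820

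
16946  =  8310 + 8636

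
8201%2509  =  674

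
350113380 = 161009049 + 189104331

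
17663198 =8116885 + 9546313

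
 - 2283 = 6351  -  8634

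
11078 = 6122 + 4956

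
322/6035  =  322/6035 = 0.05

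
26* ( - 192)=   -4992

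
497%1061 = 497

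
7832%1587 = 1484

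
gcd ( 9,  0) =9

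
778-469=309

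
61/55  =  61/55= 1.11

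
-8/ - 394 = 4/197  =  0.02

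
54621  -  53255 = 1366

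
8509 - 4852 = 3657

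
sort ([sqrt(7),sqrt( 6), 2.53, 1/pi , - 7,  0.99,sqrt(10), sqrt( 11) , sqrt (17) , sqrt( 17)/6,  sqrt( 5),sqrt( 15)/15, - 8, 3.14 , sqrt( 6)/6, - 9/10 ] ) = [ - 8, - 7, - 9/10 , sqrt( 15)/15, 1/pi,sqrt( 6)/6,sqrt(17 )/6,  0.99 , sqrt( 5), sqrt( 6 ),  2.53,sqrt( 7 ), 3.14,sqrt( 10), sqrt( 11),sqrt (17)]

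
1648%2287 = 1648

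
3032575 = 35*86645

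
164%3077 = 164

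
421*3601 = 1516021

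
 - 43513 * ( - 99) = 4307787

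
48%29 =19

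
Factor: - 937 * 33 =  - 3^1* 11^1*937^1 =-30921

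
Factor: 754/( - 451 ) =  - 2^1*11^( - 1)*13^1 * 29^1*41^(- 1 )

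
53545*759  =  40640655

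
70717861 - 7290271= 63427590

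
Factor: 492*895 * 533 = 234701220 =2^2*3^1*5^1*13^1 * 41^2*179^1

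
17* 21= 357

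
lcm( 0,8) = 0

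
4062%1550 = 962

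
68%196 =68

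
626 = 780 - 154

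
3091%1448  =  195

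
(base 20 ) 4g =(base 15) 66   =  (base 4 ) 1200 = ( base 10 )96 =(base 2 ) 1100000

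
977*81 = 79137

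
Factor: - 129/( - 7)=3^1* 7^( - 1 ) * 43^1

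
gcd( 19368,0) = 19368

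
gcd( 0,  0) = 0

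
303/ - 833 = - 303/833 = -0.36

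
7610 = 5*1522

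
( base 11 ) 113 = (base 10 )135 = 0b10000111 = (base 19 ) 72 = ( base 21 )69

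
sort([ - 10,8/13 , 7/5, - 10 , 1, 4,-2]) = [ - 10,- 10, - 2, 8/13, 1, 7/5, 4]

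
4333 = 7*619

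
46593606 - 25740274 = 20853332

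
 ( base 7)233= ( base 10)122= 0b1111010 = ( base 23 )57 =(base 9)145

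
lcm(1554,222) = 1554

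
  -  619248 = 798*( - 776)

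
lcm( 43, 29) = 1247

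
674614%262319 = 149976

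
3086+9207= 12293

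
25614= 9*2846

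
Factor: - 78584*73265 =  - 2^3*5^1*11^1*19^1*47^1*14653^1 = -  5757456760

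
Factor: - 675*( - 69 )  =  46575 = 3^4*5^2*23^1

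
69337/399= 173 + 310/399  =  173.78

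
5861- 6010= - 149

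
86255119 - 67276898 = 18978221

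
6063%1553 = 1404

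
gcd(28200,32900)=4700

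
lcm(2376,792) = 2376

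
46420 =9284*5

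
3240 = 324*10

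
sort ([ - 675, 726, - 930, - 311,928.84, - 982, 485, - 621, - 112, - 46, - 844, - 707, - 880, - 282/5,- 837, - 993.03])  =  [ - 993.03, - 982, - 930, - 880, - 844 , - 837,  -  707, - 675,- 621,  -  311, - 112  , - 282/5, - 46,485, 726,928.84 ] 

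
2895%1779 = 1116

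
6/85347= 2/28449 = 0.00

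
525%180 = 165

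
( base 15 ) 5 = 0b101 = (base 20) 5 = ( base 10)5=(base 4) 11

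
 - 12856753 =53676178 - 66532931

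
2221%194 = 87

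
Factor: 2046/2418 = 11^1*13^( - 1 ) = 11/13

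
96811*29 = 2807519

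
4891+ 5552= 10443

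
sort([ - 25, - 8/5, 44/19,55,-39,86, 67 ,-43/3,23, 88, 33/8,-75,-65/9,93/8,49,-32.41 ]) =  [-75, - 39,-32.41 , - 25, - 43/3,-65/9, - 8/5, 44/19, 33/8,  93/8, 23, 49,55,67, 86, 88] 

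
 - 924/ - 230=462/115 =4.02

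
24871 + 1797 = 26668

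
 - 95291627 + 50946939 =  - 44344688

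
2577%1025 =527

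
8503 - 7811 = 692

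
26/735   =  26/735=0.04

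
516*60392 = 31162272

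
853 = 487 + 366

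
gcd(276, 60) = 12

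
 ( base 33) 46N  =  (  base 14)194d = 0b1000111100001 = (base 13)2111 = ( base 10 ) 4577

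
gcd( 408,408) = 408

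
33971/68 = 499 + 39/68 = 499.57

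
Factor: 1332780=2^2 * 3^1 *5^1 * 97^1*229^1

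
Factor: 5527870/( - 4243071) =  - 2^1  *  3^( - 1 )*5^1*7^ (- 1 ) * 97^(-1)*2083^( - 1)*552787^1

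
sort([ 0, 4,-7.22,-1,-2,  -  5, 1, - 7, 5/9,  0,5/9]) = [  -  7.22,- 7 ,-5, - 2,- 1, 0, 0,  5/9,  5/9, 1, 4]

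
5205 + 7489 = 12694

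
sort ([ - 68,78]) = [ - 68, 78]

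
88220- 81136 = 7084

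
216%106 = 4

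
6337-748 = 5589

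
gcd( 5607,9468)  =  9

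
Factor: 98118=2^1 * 3^3*23^1*79^1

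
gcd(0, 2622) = 2622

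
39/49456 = 39/49456 = 0.00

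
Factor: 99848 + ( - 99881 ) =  - 33 = - 3^1*11^1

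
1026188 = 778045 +248143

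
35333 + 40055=75388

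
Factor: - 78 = -2^1  *3^1*13^1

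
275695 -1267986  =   - 992291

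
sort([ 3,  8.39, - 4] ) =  [- 4,3,  8.39]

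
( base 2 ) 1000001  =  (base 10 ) 65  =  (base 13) 50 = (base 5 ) 230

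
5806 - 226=5580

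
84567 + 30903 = 115470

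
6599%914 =201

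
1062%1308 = 1062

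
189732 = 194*978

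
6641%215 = 191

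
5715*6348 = 36278820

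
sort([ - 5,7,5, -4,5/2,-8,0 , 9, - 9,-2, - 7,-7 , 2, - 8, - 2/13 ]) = [ - 9, - 8, - 8, - 7, - 7, - 5,  -  4,  -  2, - 2/13,0,2, 5/2,5 , 7, 9]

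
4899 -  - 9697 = 14596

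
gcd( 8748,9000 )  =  36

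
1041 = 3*347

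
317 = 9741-9424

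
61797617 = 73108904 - 11311287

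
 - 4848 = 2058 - 6906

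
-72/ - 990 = 4/55  =  0.07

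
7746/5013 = 1 + 911/1671 = 1.55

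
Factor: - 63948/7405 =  - 2^2*3^1*5^( - 1)*73^2*1481^(- 1)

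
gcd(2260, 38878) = 2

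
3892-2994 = 898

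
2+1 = 3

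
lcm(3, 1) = 3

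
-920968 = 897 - 921865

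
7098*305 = 2164890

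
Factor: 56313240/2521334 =2^2*3^1*5^1*163^1*659^ ( - 1 )*1913^( - 1 )*2879^1 = 28156620/1260667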